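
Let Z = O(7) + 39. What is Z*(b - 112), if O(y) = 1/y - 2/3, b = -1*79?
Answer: -154328/21 ≈ -7349.0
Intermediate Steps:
b = -79
O(y) = -⅔ + 1/y (O(y) = 1/y - 2*⅓ = 1/y - ⅔ = -⅔ + 1/y)
Z = 808/21 (Z = (-⅔ + 1/7) + 39 = (-⅔ + ⅐) + 39 = -11/21 + 39 = 808/21 ≈ 38.476)
Z*(b - 112) = 808*(-79 - 112)/21 = (808/21)*(-191) = -154328/21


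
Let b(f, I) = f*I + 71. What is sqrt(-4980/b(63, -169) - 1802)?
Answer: I*sqrt(3148503623)/1322 ≈ 42.444*I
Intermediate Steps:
b(f, I) = 71 + I*f (b(f, I) = I*f + 71 = 71 + I*f)
sqrt(-4980/b(63, -169) - 1802) = sqrt(-4980/(71 - 169*63) - 1802) = sqrt(-4980/(71 - 10647) - 1802) = sqrt(-4980/(-10576) - 1802) = sqrt(-4980*(-1/10576) - 1802) = sqrt(1245/2644 - 1802) = sqrt(-4763243/2644) = I*sqrt(3148503623)/1322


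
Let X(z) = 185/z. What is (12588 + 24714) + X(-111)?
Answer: 111901/3 ≈ 37300.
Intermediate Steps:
(12588 + 24714) + X(-111) = (12588 + 24714) + 185/(-111) = 37302 + 185*(-1/111) = 37302 - 5/3 = 111901/3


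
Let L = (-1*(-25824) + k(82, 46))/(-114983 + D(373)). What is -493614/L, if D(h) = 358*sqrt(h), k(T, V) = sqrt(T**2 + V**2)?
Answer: 183212301518136/83358767 - 570432185136*sqrt(373)/83358767 - 28378609281*sqrt(2210)/166717534 + 44178453*sqrt(824330)/83358767 ≈ 2.0582e+6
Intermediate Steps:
L = (25824 + 2*sqrt(2210))/(-114983 + 358*sqrt(373)) (L = (-1*(-25824) + sqrt(82**2 + 46**2))/(-114983 + 358*sqrt(373)) = (25824 + sqrt(6724 + 2116))/(-114983 + 358*sqrt(373)) = (25824 + sqrt(8840))/(-114983 + 358*sqrt(373)) = (25824 + 2*sqrt(2210))/(-114983 + 358*sqrt(373)) ≈ -0.23983)
-493614/L = -493614/(-989773664/4391095039 - 3081664*sqrt(373)/4391095039 - 229966*sqrt(2210)/13173285117 - 716*sqrt(824330)/13173285117)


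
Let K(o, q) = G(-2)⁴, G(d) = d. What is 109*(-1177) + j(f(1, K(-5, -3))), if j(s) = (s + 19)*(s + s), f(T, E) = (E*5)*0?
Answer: -128293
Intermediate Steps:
K(o, q) = 16 (K(o, q) = (-2)⁴ = 16)
f(T, E) = 0 (f(T, E) = (5*E)*0 = 0)
j(s) = 2*s*(19 + s) (j(s) = (19 + s)*(2*s) = 2*s*(19 + s))
109*(-1177) + j(f(1, K(-5, -3))) = 109*(-1177) + 2*0*(19 + 0) = -128293 + 2*0*19 = -128293 + 0 = -128293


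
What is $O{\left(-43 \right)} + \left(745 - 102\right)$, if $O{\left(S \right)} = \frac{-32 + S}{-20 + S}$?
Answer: $\frac{13528}{21} \approx 644.19$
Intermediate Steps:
$O{\left(S \right)} = \frac{-32 + S}{-20 + S}$
$O{\left(-43 \right)} + \left(745 - 102\right) = \frac{-32 - 43}{-20 - 43} + \left(745 - 102\right) = \frac{1}{-63} \left(-75\right) + 643 = \left(- \frac{1}{63}\right) \left(-75\right) + 643 = \frac{25}{21} + 643 = \frac{13528}{21}$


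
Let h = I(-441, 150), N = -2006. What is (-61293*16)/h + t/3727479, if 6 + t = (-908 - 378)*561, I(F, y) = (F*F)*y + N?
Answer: -514590680305/2265231233062 ≈ -0.22717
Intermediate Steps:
I(F, y) = -2006 + y*F² (I(F, y) = (F*F)*y - 2006 = F²*y - 2006 = y*F² - 2006 = -2006 + y*F²)
t = -721452 (t = -6 + (-908 - 378)*561 = -6 - 1286*561 = -6 - 721446 = -721452)
h = 29170144 (h = -2006 + 150*(-441)² = -2006 + 150*194481 = -2006 + 29172150 = 29170144)
(-61293*16)/h + t/3727479 = -61293*16/29170144 - 721452/3727479 = -980688*1/29170144 - 721452*1/3727479 = -61293/1823134 - 240484/1242493 = -514590680305/2265231233062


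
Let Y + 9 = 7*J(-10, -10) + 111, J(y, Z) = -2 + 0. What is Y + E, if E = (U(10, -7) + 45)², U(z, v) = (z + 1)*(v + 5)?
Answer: 617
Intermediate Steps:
U(z, v) = (1 + z)*(5 + v)
J(y, Z) = -2
Y = 88 (Y = -9 + (7*(-2) + 111) = -9 + (-14 + 111) = -9 + 97 = 88)
E = 529 (E = ((5 - 7 + 5*10 - 7*10) + 45)² = ((5 - 7 + 50 - 70) + 45)² = (-22 + 45)² = 23² = 529)
Y + E = 88 + 529 = 617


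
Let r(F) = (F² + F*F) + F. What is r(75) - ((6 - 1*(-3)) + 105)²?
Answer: -1671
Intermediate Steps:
r(F) = F + 2*F² (r(F) = (F² + F²) + F = 2*F² + F = F + 2*F²)
r(75) - ((6 - 1*(-3)) + 105)² = 75*(1 + 2*75) - ((6 - 1*(-3)) + 105)² = 75*(1 + 150) - ((6 + 3) + 105)² = 75*151 - (9 + 105)² = 11325 - 1*114² = 11325 - 1*12996 = 11325 - 12996 = -1671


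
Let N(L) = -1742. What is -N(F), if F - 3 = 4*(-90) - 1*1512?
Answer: 1742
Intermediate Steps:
F = -1869 (F = 3 + (4*(-90) - 1*1512) = 3 + (-360 - 1512) = 3 - 1872 = -1869)
-N(F) = -1*(-1742) = 1742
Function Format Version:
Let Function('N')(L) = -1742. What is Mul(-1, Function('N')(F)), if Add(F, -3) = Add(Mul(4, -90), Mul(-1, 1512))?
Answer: 1742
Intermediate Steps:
F = -1869 (F = Add(3, Add(Mul(4, -90), Mul(-1, 1512))) = Add(3, Add(-360, -1512)) = Add(3, -1872) = -1869)
Mul(-1, Function('N')(F)) = Mul(-1, -1742) = 1742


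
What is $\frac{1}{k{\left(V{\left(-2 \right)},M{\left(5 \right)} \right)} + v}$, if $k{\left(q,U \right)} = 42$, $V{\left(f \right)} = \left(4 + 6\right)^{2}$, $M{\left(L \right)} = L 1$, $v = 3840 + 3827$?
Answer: $\frac{1}{7709} \approx 0.00012972$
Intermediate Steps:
$v = 7667$
$M{\left(L \right)} = L$
$V{\left(f \right)} = 100$ ($V{\left(f \right)} = 10^{2} = 100$)
$\frac{1}{k{\left(V{\left(-2 \right)},M{\left(5 \right)} \right)} + v} = \frac{1}{42 + 7667} = \frac{1}{7709}$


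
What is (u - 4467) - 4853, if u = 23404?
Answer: 14084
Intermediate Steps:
(u - 4467) - 4853 = (23404 - 4467) - 4853 = 18937 - 4853 = 14084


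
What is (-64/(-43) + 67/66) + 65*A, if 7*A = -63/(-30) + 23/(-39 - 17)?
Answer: 10118011/556248 ≈ 18.190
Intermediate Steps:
A = 473/1960 (A = (-63/(-30) + 23/(-39 - 17))/7 = (-63*(-1/30) + 23/(-56))/7 = (21/10 + 23*(-1/56))/7 = (21/10 - 23/56)/7 = (⅐)*(473/280) = 473/1960 ≈ 0.24133)
(-64/(-43) + 67/66) + 65*A = (-64/(-43) + 67/66) + 65*(473/1960) = (-64*(-1/43) + 67*(1/66)) + 6149/392 = (64/43 + 67/66) + 6149/392 = 7105/2838 + 6149/392 = 10118011/556248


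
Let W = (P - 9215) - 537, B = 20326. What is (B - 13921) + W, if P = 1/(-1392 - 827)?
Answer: -7426994/2219 ≈ -3347.0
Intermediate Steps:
P = -1/2219 (P = 1/(-2219) = -1/2219 ≈ -0.00045065)
W = -21639689/2219 (W = (-1/2219 - 9215) - 537 = -20448086/2219 - 537 = -21639689/2219 ≈ -9752.0)
(B - 13921) + W = (20326 - 13921) - 21639689/2219 = 6405 - 21639689/2219 = -7426994/2219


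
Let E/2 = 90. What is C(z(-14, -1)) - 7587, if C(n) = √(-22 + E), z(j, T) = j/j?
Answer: -7587 + √158 ≈ -7574.4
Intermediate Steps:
E = 180 (E = 2*90 = 180)
z(j, T) = 1
C(n) = √158 (C(n) = √(-22 + 180) = √158)
C(z(-14, -1)) - 7587 = √158 - 7587 = -7587 + √158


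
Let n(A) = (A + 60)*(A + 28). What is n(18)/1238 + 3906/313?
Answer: 2979336/193747 ≈ 15.377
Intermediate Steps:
n(A) = (28 + A)*(60 + A) (n(A) = (60 + A)*(28 + A) = (28 + A)*(60 + A))
n(18)/1238 + 3906/313 = (1680 + 18**2 + 88*18)/1238 + 3906/313 = (1680 + 324 + 1584)*(1/1238) + 3906*(1/313) = 3588*(1/1238) + 3906/313 = 1794/619 + 3906/313 = 2979336/193747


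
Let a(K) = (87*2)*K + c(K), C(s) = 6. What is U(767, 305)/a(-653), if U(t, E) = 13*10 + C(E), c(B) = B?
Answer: -136/114275 ≈ -0.0011901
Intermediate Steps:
U(t, E) = 136 (U(t, E) = 13*10 + 6 = 130 + 6 = 136)
a(K) = 175*K (a(K) = (87*2)*K + K = 174*K + K = 175*K)
U(767, 305)/a(-653) = 136/((175*(-653))) = 136/(-114275) = 136*(-1/114275) = -136/114275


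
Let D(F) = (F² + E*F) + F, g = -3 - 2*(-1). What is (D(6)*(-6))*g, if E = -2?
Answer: 180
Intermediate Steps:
g = -1 (g = -3 + 2 = -1)
D(F) = F² - F (D(F) = (F² - 2*F) + F = F² - F)
(D(6)*(-6))*g = ((6*(-1 + 6))*(-6))*(-1) = ((6*5)*(-6))*(-1) = (30*(-6))*(-1) = -180*(-1) = 180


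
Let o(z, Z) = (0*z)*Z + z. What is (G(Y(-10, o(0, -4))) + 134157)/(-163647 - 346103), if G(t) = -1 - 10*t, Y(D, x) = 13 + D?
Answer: -67063/254875 ≈ -0.26312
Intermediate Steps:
o(z, Z) = z (o(z, Z) = 0*Z + z = 0 + z = z)
(G(Y(-10, o(0, -4))) + 134157)/(-163647 - 346103) = ((-1 - 10*(13 - 10)) + 134157)/(-163647 - 346103) = ((-1 - 10*3) + 134157)/(-509750) = ((-1 - 30) + 134157)*(-1/509750) = (-31 + 134157)*(-1/509750) = 134126*(-1/509750) = -67063/254875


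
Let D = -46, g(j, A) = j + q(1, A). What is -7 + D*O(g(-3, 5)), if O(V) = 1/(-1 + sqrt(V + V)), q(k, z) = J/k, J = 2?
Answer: (-7*sqrt(2) + 39*I)/(I + sqrt(2)) ≈ 8.3333 + 21.685*I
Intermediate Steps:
q(k, z) = 2/k
g(j, A) = 2 + j (g(j, A) = j + 2/1 = j + 2*1 = j + 2 = 2 + j)
O(V) = 1/(-1 + sqrt(2)*sqrt(V)) (O(V) = 1/(-1 + sqrt(2*V)) = 1/(-1 + sqrt(2)*sqrt(V)))
-7 + D*O(g(-3, 5)) = -7 - 46/(-1 + sqrt(2)*sqrt(2 - 3)) = -7 - 46/(-1 + sqrt(2)*sqrt(-1)) = -7 - 46/(-1 + sqrt(2)*I) = -7 - 46/(-1 + I*sqrt(2))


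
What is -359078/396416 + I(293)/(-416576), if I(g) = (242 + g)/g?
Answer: -171203563369/189004905248 ≈ -0.90582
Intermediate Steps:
I(g) = (242 + g)/g
-359078/396416 + I(293)/(-416576) = -359078/396416 + ((242 + 293)/293)/(-416576) = -359078*1/396416 + ((1/293)*535)*(-1/416576) = -179539/198208 + (535/293)*(-1/416576) = -179539/198208 - 535/122056768 = -171203563369/189004905248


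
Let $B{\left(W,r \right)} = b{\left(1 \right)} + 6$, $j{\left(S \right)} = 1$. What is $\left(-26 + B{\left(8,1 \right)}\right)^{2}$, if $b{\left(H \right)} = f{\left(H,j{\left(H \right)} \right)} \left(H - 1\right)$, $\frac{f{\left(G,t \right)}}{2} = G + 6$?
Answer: $400$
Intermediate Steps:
$f{\left(G,t \right)} = 12 + 2 G$ ($f{\left(G,t \right)} = 2 \left(G + 6\right) = 2 \left(6 + G\right) = 12 + 2 G$)
$b{\left(H \right)} = \left(-1 + H\right) \left(12 + 2 H\right)$ ($b{\left(H \right)} = \left(12 + 2 H\right) \left(H - 1\right) = \left(12 + 2 H\right) \left(-1 + H\right) = \left(-1 + H\right) \left(12 + 2 H\right)$)
$B{\left(W,r \right)} = 6$ ($B{\left(W,r \right)} = 2 \left(-1 + 1\right) \left(6 + 1\right) + 6 = 2 \cdot 0 \cdot 7 + 6 = 0 + 6 = 6$)
$\left(-26 + B{\left(8,1 \right)}\right)^{2} = \left(-26 + 6\right)^{2} = \left(-20\right)^{2} = 400$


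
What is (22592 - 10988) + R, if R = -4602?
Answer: 7002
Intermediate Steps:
(22592 - 10988) + R = (22592 - 10988) - 4602 = 11604 - 4602 = 7002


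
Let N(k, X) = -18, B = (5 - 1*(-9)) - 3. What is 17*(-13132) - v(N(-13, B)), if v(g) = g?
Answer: -223226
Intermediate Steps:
B = 11 (B = (5 + 9) - 3 = 14 - 3 = 11)
17*(-13132) - v(N(-13, B)) = 17*(-13132) - 1*(-18) = -223244 + 18 = -223226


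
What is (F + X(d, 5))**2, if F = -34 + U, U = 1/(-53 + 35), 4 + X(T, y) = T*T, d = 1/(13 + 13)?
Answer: 53601973441/37015056 ≈ 1448.1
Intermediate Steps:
d = 1/26 ≈ 0.038462
X(T, y) = -4 + T**2 (X(T, y) = -4 + T*T = -4 + T**2)
U = -1/18 (U = 1/(-18) = -1/18 ≈ -0.055556)
F = -613/18 (F = -34 - 1/18 = -613/18 ≈ -34.056)
(F + X(d, 5))**2 = (-613/18 + (-4 + (1/26)**2))**2 = (-613/18 + (-4 + 1/676))**2 = (-613/18 - 2703/676)**2 = (-231521/6084)**2 = 53601973441/37015056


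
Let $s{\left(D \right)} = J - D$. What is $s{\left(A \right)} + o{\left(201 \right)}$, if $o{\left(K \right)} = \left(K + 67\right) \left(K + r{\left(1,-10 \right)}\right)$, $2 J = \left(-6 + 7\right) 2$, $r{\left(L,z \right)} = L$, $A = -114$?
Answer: $54251$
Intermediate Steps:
$J = 1$ ($J = \frac{\left(-6 + 7\right) 2}{2} = \frac{1 \cdot 2}{2} = \frac{1}{2} \cdot 2 = 1$)
$o{\left(K \right)} = \left(1 + K\right) \left(67 + K\right)$ ($o{\left(K \right)} = \left(K + 67\right) \left(K + 1\right) = \left(67 + K\right) \left(1 + K\right) = \left(1 + K\right) \left(67 + K\right)$)
$s{\left(D \right)} = 1 - D$
$s{\left(A \right)} + o{\left(201 \right)} = \left(1 - -114\right) + \left(67 + 201^{2} + 68 \cdot 201\right) = \left(1 + 114\right) + \left(67 + 40401 + 13668\right) = 115 + 54136 = 54251$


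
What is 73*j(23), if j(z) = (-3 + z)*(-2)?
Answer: -2920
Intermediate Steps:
j(z) = 6 - 2*z
73*j(23) = 73*(6 - 2*23) = 73*(6 - 46) = 73*(-40) = -2920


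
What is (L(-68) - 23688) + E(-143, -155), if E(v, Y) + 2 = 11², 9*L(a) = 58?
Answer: -212063/9 ≈ -23563.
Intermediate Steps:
L(a) = 58/9 (L(a) = (⅑)*58 = 58/9)
E(v, Y) = 119 (E(v, Y) = -2 + 11² = -2 + 121 = 119)
(L(-68) - 23688) + E(-143, -155) = (58/9 - 23688) + 119 = -213134/9 + 119 = -212063/9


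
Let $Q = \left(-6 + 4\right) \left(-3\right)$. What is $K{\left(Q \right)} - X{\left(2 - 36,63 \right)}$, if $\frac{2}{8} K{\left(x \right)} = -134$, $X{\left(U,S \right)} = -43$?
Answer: $-493$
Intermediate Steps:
$Q = 6$ ($Q = \left(-2\right) \left(-3\right) = 6$)
$K{\left(x \right)} = -536$ ($K{\left(x \right)} = 4 \left(-134\right) = -536$)
$K{\left(Q \right)} - X{\left(2 - 36,63 \right)} = -536 - -43 = -536 + 43 = -493$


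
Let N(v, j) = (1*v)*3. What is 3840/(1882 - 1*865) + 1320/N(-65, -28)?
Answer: -13192/4407 ≈ -2.9934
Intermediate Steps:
N(v, j) = 3*v (N(v, j) = v*3 = 3*v)
3840/(1882 - 1*865) + 1320/N(-65, -28) = 3840/(1882 - 1*865) + 1320/((3*(-65))) = 3840/(1882 - 865) + 1320/(-195) = 3840/1017 + 1320*(-1/195) = 3840*(1/1017) - 88/13 = 1280/339 - 88/13 = -13192/4407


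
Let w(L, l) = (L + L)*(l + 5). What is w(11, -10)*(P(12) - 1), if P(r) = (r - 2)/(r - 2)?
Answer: 0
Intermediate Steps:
P(r) = 1 (P(r) = (-2 + r)/(-2 + r) = 1)
w(L, l) = 2*L*(5 + l) (w(L, l) = (2*L)*(5 + l) = 2*L*(5 + l))
w(11, -10)*(P(12) - 1) = (2*11*(5 - 10))*(1 - 1) = (2*11*(-5))*0 = -110*0 = 0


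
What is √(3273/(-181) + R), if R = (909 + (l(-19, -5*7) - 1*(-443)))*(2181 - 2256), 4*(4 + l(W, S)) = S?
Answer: I*√13164920427/362 ≈ 316.96*I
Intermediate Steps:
l(W, S) = -4 + S/4
R = -401775/4 (R = (909 + ((-4 + (-5*7)/4) - 1*(-443)))*(2181 - 2256) = (909 + ((-4 + (¼)*(-35)) + 443))*(-75) = (909 + ((-4 - 35/4) + 443))*(-75) = (909 + (-51/4 + 443))*(-75) = (909 + 1721/4)*(-75) = (5357/4)*(-75) = -401775/4 ≈ -1.0044e+5)
√(3273/(-181) + R) = √(3273/(-181) - 401775/4) = √(3273*(-1/181) - 401775/4) = √(-3273/181 - 401775/4) = √(-72734367/724) = I*√13164920427/362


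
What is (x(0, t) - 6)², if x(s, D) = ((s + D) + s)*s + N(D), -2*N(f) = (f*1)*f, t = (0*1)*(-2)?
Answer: 36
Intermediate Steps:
t = 0 (t = 0*(-2) = 0)
N(f) = -f²/2 (N(f) = -f*1*f/2 = -f*f/2 = -f²/2)
x(s, D) = -D²/2 + s*(D + 2*s) (x(s, D) = ((s + D) + s)*s - D²/2 = ((D + s) + s)*s - D²/2 = (D + 2*s)*s - D²/2 = s*(D + 2*s) - D²/2 = -D²/2 + s*(D + 2*s))
(x(0, t) - 6)² = ((2*0² - ½*0² + 0*0) - 6)² = ((2*0 - ½*0 + 0) - 6)² = ((0 + 0 + 0) - 6)² = (0 - 6)² = (-6)² = 36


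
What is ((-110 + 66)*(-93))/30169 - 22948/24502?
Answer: -296028014/369600419 ≈ -0.80094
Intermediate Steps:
((-110 + 66)*(-93))/30169 - 22948/24502 = -44*(-93)*(1/30169) - 22948*1/24502 = 4092*(1/30169) - 11474/12251 = 4092/30169 - 11474/12251 = -296028014/369600419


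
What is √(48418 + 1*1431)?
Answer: √49849 ≈ 223.27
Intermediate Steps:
√(48418 + 1*1431) = √(48418 + 1431) = √49849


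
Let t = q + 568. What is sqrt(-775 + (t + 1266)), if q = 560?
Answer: sqrt(1619) ≈ 40.237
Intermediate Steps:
t = 1128 (t = 560 + 568 = 1128)
sqrt(-775 + (t + 1266)) = sqrt(-775 + (1128 + 1266)) = sqrt(-775 + 2394) = sqrt(1619)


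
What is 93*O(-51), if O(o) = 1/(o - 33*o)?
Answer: 31/544 ≈ 0.056985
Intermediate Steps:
O(o) = -1/(32*o) (O(o) = 1/(-32*o) = -1/(32*o))
93*O(-51) = 93*(-1/32/(-51)) = 93*(-1/32*(-1/51)) = 93*(1/1632) = 31/544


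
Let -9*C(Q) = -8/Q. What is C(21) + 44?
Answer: 8324/189 ≈ 44.042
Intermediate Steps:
C(Q) = 8/(9*Q) (C(Q) = -(-8)/(9*Q) = 8/(9*Q))
C(21) + 44 = (8/9)/21 + 44 = (8/9)*(1/21) + 44 = 8/189 + 44 = 8324/189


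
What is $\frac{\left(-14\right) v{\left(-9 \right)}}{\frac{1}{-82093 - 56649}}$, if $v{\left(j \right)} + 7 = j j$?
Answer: $143736712$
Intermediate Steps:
$v{\left(j \right)} = -7 + j^{2}$ ($v{\left(j \right)} = -7 + j j = -7 + j^{2}$)
$\frac{\left(-14\right) v{\left(-9 \right)}}{\frac{1}{-82093 - 56649}} = \frac{\left(-14\right) \left(-7 + \left(-9\right)^{2}\right)}{\frac{1}{-82093 - 56649}} = \frac{\left(-14\right) \left(-7 + 81\right)}{\frac{1}{-138742}} = \frac{\left(-14\right) 74}{- \frac{1}{138742}} = \left(-1036\right) \left(-138742\right) = 143736712$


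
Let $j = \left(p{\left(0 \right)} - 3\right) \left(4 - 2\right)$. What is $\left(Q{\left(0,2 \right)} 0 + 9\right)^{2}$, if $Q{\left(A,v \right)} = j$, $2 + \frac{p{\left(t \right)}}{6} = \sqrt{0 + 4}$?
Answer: $81$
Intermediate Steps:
$p{\left(t \right)} = 0$ ($p{\left(t \right)} = -12 + 6 \sqrt{0 + 4} = -12 + 6 \sqrt{4} = -12 + 6 \cdot 2 = -12 + 12 = 0$)
$j = -6$ ($j = \left(0 - 3\right) \left(4 - 2\right) = \left(-3\right) 2 = -6$)
$Q{\left(A,v \right)} = -6$
$\left(Q{\left(0,2 \right)} 0 + 9\right)^{2} = \left(\left(-6\right) 0 + 9\right)^{2} = \left(0 + 9\right)^{2} = 9^{2} = 81$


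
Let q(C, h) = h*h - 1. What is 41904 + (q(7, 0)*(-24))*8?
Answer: 42096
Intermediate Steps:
q(C, h) = -1 + h² (q(C, h) = h² - 1 = -1 + h²)
41904 + (q(7, 0)*(-24))*8 = 41904 + ((-1 + 0²)*(-24))*8 = 41904 + ((-1 + 0)*(-24))*8 = 41904 - 1*(-24)*8 = 41904 + 24*8 = 41904 + 192 = 42096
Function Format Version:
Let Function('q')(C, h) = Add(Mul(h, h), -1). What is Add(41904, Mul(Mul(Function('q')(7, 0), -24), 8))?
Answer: 42096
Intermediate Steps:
Function('q')(C, h) = Add(-1, Pow(h, 2)) (Function('q')(C, h) = Add(Pow(h, 2), -1) = Add(-1, Pow(h, 2)))
Add(41904, Mul(Mul(Function('q')(7, 0), -24), 8)) = Add(41904, Mul(Mul(Add(-1, Pow(0, 2)), -24), 8)) = Add(41904, Mul(Mul(Add(-1, 0), -24), 8)) = Add(41904, Mul(Mul(-1, -24), 8)) = Add(41904, Mul(24, 8)) = Add(41904, 192) = 42096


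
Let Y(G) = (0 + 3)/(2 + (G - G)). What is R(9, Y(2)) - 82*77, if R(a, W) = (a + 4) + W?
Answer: -12599/2 ≈ -6299.5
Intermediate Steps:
Y(G) = 3/2 (Y(G) = 3/(2 + 0) = 3/2)
R(a, W) = 4 + W + a (R(a, W) = (4 + a) + W = 4 + W + a)
R(9, Y(2)) - 82*77 = (4 + 3/2 + 9) - 82*77 = 29/2 - 6314 = -12599/2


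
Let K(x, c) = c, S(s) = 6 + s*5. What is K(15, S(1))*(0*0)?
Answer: 0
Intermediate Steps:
S(s) = 6 + 5*s
K(15, S(1))*(0*0) = (6 + 5*1)*(0*0) = (6 + 5)*0 = 11*0 = 0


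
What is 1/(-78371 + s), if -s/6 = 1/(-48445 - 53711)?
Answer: -17026/1334344645 ≈ -1.2760e-5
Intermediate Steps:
s = 1/17026 (s = -6/(-48445 - 53711) = -6/(-102156) = -6*(-1/102156) = 1/17026 ≈ 5.8734e-5)
1/(-78371 + s) = 1/(-78371 + 1/17026) = 1/(-1334344645/17026) = -17026/1334344645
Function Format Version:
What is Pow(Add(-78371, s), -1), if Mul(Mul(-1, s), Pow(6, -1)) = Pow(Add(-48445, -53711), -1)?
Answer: Rational(-17026, 1334344645) ≈ -1.2760e-5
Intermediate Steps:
s = Rational(1, 17026) (s = Mul(-6, Pow(Add(-48445, -53711), -1)) = Mul(-6, Pow(-102156, -1)) = Mul(-6, Rational(-1, 102156)) = Rational(1, 17026) ≈ 5.8734e-5)
Pow(Add(-78371, s), -1) = Pow(Add(-78371, Rational(1, 17026)), -1) = Pow(Rational(-1334344645, 17026), -1) = Rational(-17026, 1334344645)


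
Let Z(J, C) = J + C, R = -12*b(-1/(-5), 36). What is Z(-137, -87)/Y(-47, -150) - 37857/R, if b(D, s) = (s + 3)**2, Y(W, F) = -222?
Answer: 694039/225108 ≈ 3.0831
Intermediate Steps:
b(D, s) = (3 + s)**2
R = -18252 (R = -12*(3 + 36)**2 = -12*39**2 = -12*1521 = -18252)
Z(J, C) = C + J
Z(-137, -87)/Y(-47, -150) - 37857/R = (-87 - 137)/(-222) - 37857/(-18252) = -224*(-1/222) - 37857*(-1/18252) = 112/111 + 12619/6084 = 694039/225108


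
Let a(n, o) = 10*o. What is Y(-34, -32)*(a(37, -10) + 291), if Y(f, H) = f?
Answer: -6494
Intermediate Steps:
Y(-34, -32)*(a(37, -10) + 291) = -34*(10*(-10) + 291) = -34*(-100 + 291) = -34*191 = -6494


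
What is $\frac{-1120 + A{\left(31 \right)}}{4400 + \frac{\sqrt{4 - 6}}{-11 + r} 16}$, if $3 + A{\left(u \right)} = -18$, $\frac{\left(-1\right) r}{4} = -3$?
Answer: $- \frac{313775}{1210032} + \frac{1141 i \sqrt{2}}{1210032} \approx -0.25931 + 0.0013335 i$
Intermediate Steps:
$r = 12$ ($r = \left(-4\right) \left(-3\right) = 12$)
$A{\left(u \right)} = -21$ ($A{\left(u \right)} = -3 - 18 = -21$)
$\frac{-1120 + A{\left(31 \right)}}{4400 + \frac{\sqrt{4 - 6}}{-11 + r} 16} = \frac{-1120 - 21}{4400 + \frac{\sqrt{4 - 6}}{-11 + 12} \cdot 16} = - \frac{1141}{4400 + \frac{\sqrt{-2}}{1} \cdot 16} = - \frac{1141}{4400 + i \sqrt{2} \cdot 1 \cdot 16} = - \frac{1141}{4400 + i \sqrt{2} \cdot 16} = - \frac{1141}{4400 + 16 i \sqrt{2}}$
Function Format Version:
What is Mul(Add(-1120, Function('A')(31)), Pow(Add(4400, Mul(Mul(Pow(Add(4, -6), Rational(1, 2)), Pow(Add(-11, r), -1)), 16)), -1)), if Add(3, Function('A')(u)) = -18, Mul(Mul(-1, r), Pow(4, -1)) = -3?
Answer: Add(Rational(-313775, 1210032), Mul(Rational(1141, 1210032), I, Pow(2, Rational(1, 2)))) ≈ Add(-0.25931, Mul(0.0013335, I))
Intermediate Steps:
r = 12 (r = Mul(-4, -3) = 12)
Function('A')(u) = -21 (Function('A')(u) = Add(-3, -18) = -21)
Mul(Add(-1120, Function('A')(31)), Pow(Add(4400, Mul(Mul(Pow(Add(4, -6), Rational(1, 2)), Pow(Add(-11, r), -1)), 16)), -1)) = Mul(Add(-1120, -21), Pow(Add(4400, Mul(Mul(Pow(Add(4, -6), Rational(1, 2)), Pow(Add(-11, 12), -1)), 16)), -1)) = Mul(-1141, Pow(Add(4400, Mul(Mul(Pow(-2, Rational(1, 2)), Pow(1, -1)), 16)), -1)) = Mul(-1141, Pow(Add(4400, Mul(Mul(Mul(I, Pow(2, Rational(1, 2))), 1), 16)), -1)) = Mul(-1141, Pow(Add(4400, Mul(Mul(I, Pow(2, Rational(1, 2))), 16)), -1)) = Mul(-1141, Pow(Add(4400, Mul(16, I, Pow(2, Rational(1, 2)))), -1))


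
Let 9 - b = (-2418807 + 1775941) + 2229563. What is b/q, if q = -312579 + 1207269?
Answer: -264448/149115 ≈ -1.7735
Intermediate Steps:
b = -1586688 (b = 9 - ((-2418807 + 1775941) + 2229563) = 9 - (-642866 + 2229563) = 9 - 1*1586697 = 9 - 1586697 = -1586688)
q = 894690
b/q = -1586688/894690 = -1586688*1/894690 = -264448/149115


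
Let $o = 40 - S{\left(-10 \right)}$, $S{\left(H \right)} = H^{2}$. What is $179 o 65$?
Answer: $-698100$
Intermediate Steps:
$o = -60$ ($o = 40 - \left(-10\right)^{2} = 40 - 100 = -60$)
$179 o 65 = 179 \left(-60\right) 65 = \left(-10740\right) 65 = -698100$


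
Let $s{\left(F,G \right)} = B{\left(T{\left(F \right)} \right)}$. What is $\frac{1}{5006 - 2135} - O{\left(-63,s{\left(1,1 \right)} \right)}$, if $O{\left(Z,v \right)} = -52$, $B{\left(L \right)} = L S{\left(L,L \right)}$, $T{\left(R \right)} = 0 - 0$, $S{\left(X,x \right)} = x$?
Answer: $\frac{149293}{2871} \approx 52.0$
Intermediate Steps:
$T{\left(R \right)} = 0$ ($T{\left(R \right)} = 0 + 0 = 0$)
$B{\left(L \right)} = L^{2}$ ($B{\left(L \right)} = L L = L^{2}$)
$s{\left(F,G \right)} = 0$ ($s{\left(F,G \right)} = 0^{2} = 0$)
$\frac{1}{5006 - 2135} - O{\left(-63,s{\left(1,1 \right)} \right)} = \frac{1}{5006 - 2135} - -52 = \frac{1}{2871} + 52 = \frac{149293}{2871}$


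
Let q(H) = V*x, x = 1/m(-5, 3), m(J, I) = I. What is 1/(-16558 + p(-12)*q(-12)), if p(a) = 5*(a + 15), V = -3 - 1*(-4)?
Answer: -1/16553 ≈ -6.0412e-5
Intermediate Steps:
V = 1 (V = -3 + 4 = 1)
x = ⅓ (x = 1/3 = ⅓ ≈ 0.33333)
p(a) = 75 + 5*a (p(a) = 5*(15 + a) = 75 + 5*a)
q(H) = ⅓ (q(H) = 1*(⅓) = ⅓)
1/(-16558 + p(-12)*q(-12)) = 1/(-16558 + (75 + 5*(-12))*(⅓)) = 1/(-16558 + (75 - 60)*(⅓)) = 1/(-16558 + 15*(⅓)) = 1/(-16558 + 5) = 1/(-16553) = -1/16553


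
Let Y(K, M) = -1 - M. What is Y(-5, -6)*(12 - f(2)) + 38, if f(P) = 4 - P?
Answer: 88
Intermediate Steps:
Y(-5, -6)*(12 - f(2)) + 38 = (-1 - 1*(-6))*(12 - (4 - 1*2)) + 38 = (-1 + 6)*(12 - (4 - 2)) + 38 = 5*(12 - 1*2) + 38 = 5*(12 - 2) + 38 = 5*10 + 38 = 50 + 38 = 88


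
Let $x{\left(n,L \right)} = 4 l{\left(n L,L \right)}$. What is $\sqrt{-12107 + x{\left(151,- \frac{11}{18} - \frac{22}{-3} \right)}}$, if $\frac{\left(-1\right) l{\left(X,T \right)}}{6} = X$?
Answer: $\frac{i \sqrt{328215}}{3} \approx 190.97 i$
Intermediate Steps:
$l{\left(X,T \right)} = - 6 X$
$x{\left(n,L \right)} = - 24 L n$ ($x{\left(n,L \right)} = 4 \left(- 6 n L\right) = 4 \left(- 6 L n\right) = - 24 L n$)
$\sqrt{-12107 + x{\left(151,- \frac{11}{18} - \frac{22}{-3} \right)}} = \sqrt{-12107 - 24 \left(- \frac{11}{18} - \frac{22}{-3}\right) 151} = \sqrt{-12107 - 24 \left(\left(-11\right) \frac{1}{18} - - \frac{22}{3}\right) 151} = \sqrt{-12107 - 24 \left(- \frac{11}{18} + \frac{22}{3}\right) 151} = \sqrt{-12107 - \frac{484}{3} \cdot 151} = \sqrt{-12107 - \frac{73084}{3}} = \sqrt{- \frac{109405}{3}} = \frac{i \sqrt{328215}}{3}$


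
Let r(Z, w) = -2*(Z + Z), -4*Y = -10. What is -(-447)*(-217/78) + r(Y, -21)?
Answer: -32593/26 ≈ -1253.6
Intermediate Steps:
Y = 5/2 (Y = -¼*(-10) = 5/2 ≈ 2.5000)
r(Z, w) = -4*Z
-(-447)*(-217/78) + r(Y, -21) = -(-447)*(-217/78) - 4*5/2 = -(-447)*(-217*1/78) - 10 = -(-447)*(-217)/78 - 10 = -447*217/78 - 10 = -32333/26 - 10 = -32593/26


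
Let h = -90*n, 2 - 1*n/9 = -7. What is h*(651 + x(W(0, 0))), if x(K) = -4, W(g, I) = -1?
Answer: -4716630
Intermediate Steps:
n = 81 (n = 18 - 9*(-7) = 18 + 63 = 81)
h = -7290 (h = -90*81 = -7290)
h*(651 + x(W(0, 0))) = -7290*(651 - 4) = -7290*647 = -4716630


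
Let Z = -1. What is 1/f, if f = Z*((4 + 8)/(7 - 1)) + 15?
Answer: 1/13 ≈ 0.076923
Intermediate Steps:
f = 13 (f = -(4 + 8)/(7 - 1) + 15 = -12/6 + 15 = -1*2 + 15 = -2 + 15 = 13)
1/f = 1/13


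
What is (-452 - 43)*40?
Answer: -19800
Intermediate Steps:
(-452 - 43)*40 = -495*40 = -19800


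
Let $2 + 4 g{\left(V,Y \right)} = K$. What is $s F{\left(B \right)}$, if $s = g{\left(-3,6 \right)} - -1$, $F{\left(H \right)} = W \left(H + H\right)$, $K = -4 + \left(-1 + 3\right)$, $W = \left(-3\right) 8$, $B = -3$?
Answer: $0$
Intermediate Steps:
$W = -24$
$K = -2$ ($K = -4 + 2 = -2$)
$F{\left(H \right)} = - 48 H$ ($F{\left(H \right)} = - 24 \left(H + H\right) = - 24 \cdot 2 H = - 48 H$)
$g{\left(V,Y \right)} = -1$ ($g{\left(V,Y \right)} = - \frac{1}{2} + \frac{1}{4} \left(-2\right) = - \frac{1}{2} - \frac{1}{2} = -1$)
$s = 0$ ($s = -1 - -1 = -1 + 1 = 0$)
$s F{\left(B \right)} = 0 \left(\left(-48\right) \left(-3\right)\right) = 0 \cdot 144 = 0$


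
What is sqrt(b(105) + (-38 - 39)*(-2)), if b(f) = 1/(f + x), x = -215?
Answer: sqrt(1863290)/110 ≈ 12.409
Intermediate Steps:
b(f) = 1/(-215 + f) (b(f) = 1/(f - 215) = 1/(-215 + f))
sqrt(b(105) + (-38 - 39)*(-2)) = sqrt(1/(-215 + 105) + (-38 - 39)*(-2)) = sqrt(1/(-110) - 77*(-2)) = sqrt(-1/110 + 154) = sqrt(16939/110) = sqrt(1863290)/110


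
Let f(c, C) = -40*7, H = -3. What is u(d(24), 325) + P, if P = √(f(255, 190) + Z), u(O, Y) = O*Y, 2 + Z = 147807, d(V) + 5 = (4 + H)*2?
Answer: -975 + 5*√5901 ≈ -590.91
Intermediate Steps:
f(c, C) = -280
d(V) = -3 (d(V) = -5 + (4 - 3)*2 = -5 + 1*2 = -5 + 2 = -3)
Z = 147805 (Z = -2 + 147807 = 147805)
P = 5*√5901 (P = √(-280 + 147805) = √147525 = 5*√5901 ≈ 384.09)
u(d(24), 325) + P = -3*325 + 5*√5901 = -975 + 5*√5901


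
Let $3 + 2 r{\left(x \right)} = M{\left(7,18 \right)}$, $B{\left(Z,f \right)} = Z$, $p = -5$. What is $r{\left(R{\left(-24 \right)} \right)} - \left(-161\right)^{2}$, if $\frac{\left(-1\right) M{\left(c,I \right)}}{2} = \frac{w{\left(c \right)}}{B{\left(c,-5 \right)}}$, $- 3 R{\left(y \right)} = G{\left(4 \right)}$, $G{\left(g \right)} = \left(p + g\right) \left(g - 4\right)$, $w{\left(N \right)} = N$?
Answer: $- \frac{51847}{2} \approx -25924.0$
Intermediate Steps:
$G{\left(g \right)} = \left(-5 + g\right) \left(-4 + g\right)$ ($G{\left(g \right)} = \left(-5 + g\right) \left(g - 4\right) = \left(-5 + g\right) \left(-4 + g\right)$)
$R{\left(y \right)} = 0$ ($R{\left(y \right)} = - \frac{20 + 4^{2} - 36}{3} = - \frac{20 + 16 - 36}{3} = \left(- \frac{1}{3}\right) 0 = 0$)
$M{\left(c,I \right)} = -2$ ($M{\left(c,I \right)} = - 2 \frac{c}{c} = \left(-2\right) 1 = -2$)
$r{\left(x \right)} = - \frac{5}{2}$ ($r{\left(x \right)} = - \frac{3}{2} + \frac{1}{2} \left(-2\right) = - \frac{3}{2} - 1 = - \frac{5}{2}$)
$r{\left(R{\left(-24 \right)} \right)} - \left(-161\right)^{2} = - \frac{5}{2} - \left(-161\right)^{2} = - \frac{5}{2} - 25921 = - \frac{51847}{2}$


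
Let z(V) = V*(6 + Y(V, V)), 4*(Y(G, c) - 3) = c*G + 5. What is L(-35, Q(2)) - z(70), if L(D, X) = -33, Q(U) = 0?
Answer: -173001/2 ≈ -86501.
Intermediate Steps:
Y(G, c) = 17/4 + G*c/4 (Y(G, c) = 3 + (c*G + 5)/4 = 3 + (G*c + 5)/4 = 3 + (5 + G*c)/4 = 3 + (5/4 + G*c/4) = 17/4 + G*c/4)
z(V) = V*(41/4 + V²/4) (z(V) = V*(6 + (17/4 + V*V/4)) = V*(6 + (17/4 + V²/4)) = V*(41/4 + V²/4))
L(-35, Q(2)) - z(70) = -33 - 70*(41 + 70²)/4 = -33 - 70*(41 + 4900)/4 = -33 - 70*4941/4 = -33 - 1*172935/2 = -33 - 172935/2 = -173001/2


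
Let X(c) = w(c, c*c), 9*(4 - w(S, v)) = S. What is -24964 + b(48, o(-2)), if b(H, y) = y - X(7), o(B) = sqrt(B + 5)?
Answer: -224705/9 + sqrt(3) ≈ -24966.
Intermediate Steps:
w(S, v) = 4 - S/9
X(c) = 4 - c/9
o(B) = sqrt(5 + B)
b(H, y) = -29/9 + y (b(H, y) = y - (4 - 1/9*7) = y - (4 - 7/9) = y - 1*29/9 = y - 29/9 = -29/9 + y)
-24964 + b(48, o(-2)) = -24964 + (-29/9 + sqrt(5 - 2)) = -24964 + (-29/9 + sqrt(3)) = -224705/9 + sqrt(3)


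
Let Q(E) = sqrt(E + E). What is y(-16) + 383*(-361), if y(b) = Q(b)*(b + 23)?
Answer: -138263 + 28*I*sqrt(2) ≈ -1.3826e+5 + 39.598*I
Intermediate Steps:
Q(E) = sqrt(2)*sqrt(E) (Q(E) = sqrt(2*E) = sqrt(2)*sqrt(E))
y(b) = sqrt(2)*sqrt(b)*(23 + b) (y(b) = (sqrt(2)*sqrt(b))*(b + 23) = (sqrt(2)*sqrt(b))*(23 + b) = sqrt(2)*sqrt(b)*(23 + b))
y(-16) + 383*(-361) = sqrt(2)*sqrt(-16)*(23 - 16) + 383*(-361) = sqrt(2)*(4*I)*7 - 138263 = 28*I*sqrt(2) - 138263 = -138263 + 28*I*sqrt(2)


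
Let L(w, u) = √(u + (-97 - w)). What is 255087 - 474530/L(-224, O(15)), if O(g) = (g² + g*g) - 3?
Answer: 255087 - 33895*√574/41 ≈ 2.3528e+5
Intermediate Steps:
O(g) = -3 + 2*g² (O(g) = (g² + g²) - 3 = 2*g² - 3 = -3 + 2*g²)
L(w, u) = √(-97 + u - w)
255087 - 474530/L(-224, O(15)) = 255087 - 474530/(√(-97 + (-3 + 2*15²) - 1*(-224))) = 255087 - 474530/(√(-97 + (-3 + 2*225) + 224)) = 255087 - 474530/(√(-97 + (-3 + 450) + 224)) = 255087 - 474530/(√(-97 + 447 + 224)) = 255087 - 474530/(√574) = 255087 - 474530*√574/574 = 255087 - 33895*√574/41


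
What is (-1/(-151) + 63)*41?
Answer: 390074/151 ≈ 2583.3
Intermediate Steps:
(-1/(-151) + 63)*41 = (-1*(-1/151) + 63)*41 = (1/151 + 63)*41 = (9514/151)*41 = 390074/151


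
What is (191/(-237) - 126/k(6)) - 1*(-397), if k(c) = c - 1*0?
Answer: 88921/237 ≈ 375.19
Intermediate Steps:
k(c) = c (k(c) = c + 0 = c)
(191/(-237) - 126/k(6)) - 1*(-397) = (191/(-237) - 126/6) - 1*(-397) = (191*(-1/237) - 126*1/6) + 397 = (-191/237 - 21) + 397 = -5168/237 + 397 = 88921/237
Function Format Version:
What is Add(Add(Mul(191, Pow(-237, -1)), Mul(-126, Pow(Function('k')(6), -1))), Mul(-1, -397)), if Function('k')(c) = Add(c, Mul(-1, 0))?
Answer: Rational(88921, 237) ≈ 375.19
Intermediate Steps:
Function('k')(c) = c (Function('k')(c) = Add(c, 0) = c)
Add(Add(Mul(191, Pow(-237, -1)), Mul(-126, Pow(Function('k')(6), -1))), Mul(-1, -397)) = Add(Add(Mul(191, Pow(-237, -1)), Mul(-126, Pow(6, -1))), Mul(-1, -397)) = Add(Add(Mul(191, Rational(-1, 237)), Mul(-126, Rational(1, 6))), 397) = Add(Add(Rational(-191, 237), -21), 397) = Add(Rational(-5168, 237), 397) = Rational(88921, 237)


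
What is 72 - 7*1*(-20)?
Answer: 212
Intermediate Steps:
72 - 7*1*(-20) = 72 - 7*(-20) = 72 + 140 = 212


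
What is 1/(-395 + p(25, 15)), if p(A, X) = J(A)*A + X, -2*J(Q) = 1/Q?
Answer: -2/761 ≈ -0.0026281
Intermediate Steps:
J(Q) = -1/(2*Q)
p(A, X) = -1/2 + X (p(A, X) = (-1/(2*A))*A + X = -1/2 + X)
1/(-395 + p(25, 15)) = 1/(-395 + (-1/2 + 15)) = 1/(-395 + 29/2) = 1/(-761/2) = -2/761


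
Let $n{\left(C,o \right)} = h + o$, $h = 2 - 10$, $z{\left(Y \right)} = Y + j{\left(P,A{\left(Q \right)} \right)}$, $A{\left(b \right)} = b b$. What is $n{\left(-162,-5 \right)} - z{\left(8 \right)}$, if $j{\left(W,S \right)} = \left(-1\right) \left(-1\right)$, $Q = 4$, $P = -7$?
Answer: $-22$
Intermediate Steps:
$A{\left(b \right)} = b^{2}$
$j{\left(W,S \right)} = 1$
$z{\left(Y \right)} = 1 + Y$ ($z{\left(Y \right)} = Y + 1 = 1 + Y$)
$h = -8$
$n{\left(C,o \right)} = -8 + o$
$n{\left(-162,-5 \right)} - z{\left(8 \right)} = \left(-8 - 5\right) - \left(1 + 8\right) = -13 - 9 = -22$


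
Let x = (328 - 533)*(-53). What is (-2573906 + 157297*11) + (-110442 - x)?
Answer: -964946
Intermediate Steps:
x = 10865 (x = -205*(-53) = 10865)
(-2573906 + 157297*11) + (-110442 - x) = (-2573906 + 157297*11) + (-110442 - 1*10865) = (-2573906 + 1730267) + (-110442 - 10865) = -843639 - 121307 = -964946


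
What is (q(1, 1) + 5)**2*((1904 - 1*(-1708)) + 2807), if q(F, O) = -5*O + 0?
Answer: 0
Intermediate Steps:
q(F, O) = -5*O
(q(1, 1) + 5)**2*((1904 - 1*(-1708)) + 2807) = (-5*1 + 5)**2*((1904 - 1*(-1708)) + 2807) = (-5 + 5)**2*((1904 + 1708) + 2807) = 0**2*(3612 + 2807) = 0*6419 = 0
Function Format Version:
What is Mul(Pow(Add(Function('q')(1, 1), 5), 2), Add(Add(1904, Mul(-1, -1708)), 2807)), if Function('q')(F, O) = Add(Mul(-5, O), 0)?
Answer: 0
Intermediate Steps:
Function('q')(F, O) = Mul(-5, O)
Mul(Pow(Add(Function('q')(1, 1), 5), 2), Add(Add(1904, Mul(-1, -1708)), 2807)) = Mul(Pow(Add(Mul(-5, 1), 5), 2), Add(Add(1904, Mul(-1, -1708)), 2807)) = Mul(Pow(Add(-5, 5), 2), Add(Add(1904, 1708), 2807)) = Mul(Pow(0, 2), Add(3612, 2807)) = Mul(0, 6419) = 0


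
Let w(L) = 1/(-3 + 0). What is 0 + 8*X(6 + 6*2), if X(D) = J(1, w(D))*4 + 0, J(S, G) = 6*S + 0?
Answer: 192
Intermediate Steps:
w(L) = -⅓ (w(L) = 1/(-3) = -⅓)
J(S, G) = 6*S
X(D) = 24 (X(D) = (6*1)*4 + 0 = 6*4 + 0 = 24 + 0 = 24)
0 + 8*X(6 + 6*2) = 0 + 8*24 = 0 + 192 = 192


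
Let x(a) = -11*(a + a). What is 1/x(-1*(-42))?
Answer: -1/924 ≈ -0.0010823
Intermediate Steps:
x(a) = -22*a
1/x(-1*(-42)) = 1/(-(-22)*(-42)) = 1/(-22*42) = 1/(-924) = -1/924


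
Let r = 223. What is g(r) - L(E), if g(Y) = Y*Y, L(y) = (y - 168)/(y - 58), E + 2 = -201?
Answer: 12978898/261 ≈ 49728.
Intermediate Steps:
E = -203 (E = -2 - 201 = -203)
L(y) = (-168 + y)/(-58 + y)
g(Y) = Y²
g(r) - L(E) = 223² - (-168 - 203)/(-58 - 203) = 49729 - (-371)/(-261) = 49729 - (-1)*(-371)/261 = 49729 - 1*371/261 = 49729 - 371/261 = 12978898/261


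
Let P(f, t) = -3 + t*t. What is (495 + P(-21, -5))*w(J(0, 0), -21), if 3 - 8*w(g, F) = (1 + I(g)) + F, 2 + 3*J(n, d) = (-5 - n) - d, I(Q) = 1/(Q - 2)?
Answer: 78067/52 ≈ 1501.3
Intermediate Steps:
I(Q) = 1/(-2 + Q)
J(n, d) = -7/3 - d/3 - n/3 (J(n, d) = -⅔ + ((-5 - n) - d)/3 = -⅔ + (-5 - d - n)/3 = -⅔ + (-5/3 - d/3 - n/3) = -7/3 - d/3 - n/3)
w(g, F) = ¼ - F/8 - 1/(8*(-2 + g)) (w(g, F) = 3/8 - ((1 + 1/(-2 + g)) + F)/8 = 3/8 - (1 + F + 1/(-2 + g))/8 = 3/8 + (-⅛ - F/8 - 1/(8*(-2 + g))) = ¼ - F/8 - 1/(8*(-2 + g)))
P(f, t) = -3 + t²
(495 + P(-21, -5))*w(J(0, 0), -21) = (495 + (-3 + (-5)²))*((-1 + (-2 + (-7/3 - ⅓*0 - ⅓*0))*(2 - 1*(-21)))/(8*(-2 + (-7/3 - ⅓*0 - ⅓*0)))) = (495 + (-3 + 25))*((-1 + (-2 + (-7/3 + 0 + 0))*(2 + 21))/(8*(-2 + (-7/3 + 0 + 0)))) = (495 + 22)*((-1 + (-2 - 7/3)*23)/(8*(-2 - 7/3))) = 517*((-1 - 13/3*23)/(8*(-13/3))) = 517*((⅛)*(-3/13)*(-1 - 299/3)) = 517*((⅛)*(-3/13)*(-302/3)) = 517*(151/52) = 78067/52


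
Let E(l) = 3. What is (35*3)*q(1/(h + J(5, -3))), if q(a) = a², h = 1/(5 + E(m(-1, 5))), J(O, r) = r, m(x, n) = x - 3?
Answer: 6720/529 ≈ 12.703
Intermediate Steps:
m(x, n) = -3 + x
h = ⅛ (h = 1/(5 + 3) = 1/8 = ⅛ ≈ 0.12500)
(35*3)*q(1/(h + J(5, -3))) = (35*3)*(1/(⅛ - 3))² = 105*(1/(-23/8))² = 105*(-8/23)² = 105*(64/529) = 6720/529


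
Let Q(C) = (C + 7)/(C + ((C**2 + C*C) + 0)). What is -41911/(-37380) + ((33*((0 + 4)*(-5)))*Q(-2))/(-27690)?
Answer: 13123051/11500580 ≈ 1.1411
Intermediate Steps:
Q(C) = (7 + C)/(C + 2*C**2) (Q(C) = (7 + C)/(C + ((C**2 + C**2) + 0)) = (7 + C)/(C + (2*C**2 + 0)) = (7 + C)/(C + 2*C**2))
-41911/(-37380) + ((33*((0 + 4)*(-5)))*Q(-2))/(-27690) = -41911/(-37380) + ((33*((0 + 4)*(-5)))*((7 - 2)/((-2)*(1 + 2*(-2)))))/(-27690) = -41911*(-1/37380) + ((33*(4*(-5)))*(-1/2*5/(1 - 4)))*(-1/27690) = 41911/37380 + ((33*(-20))*(-1/2*5/(-3)))*(-1/27690) = 41911/37380 - (-330)*(-1)*5/3*(-1/27690) = 41911/37380 - 660*5/6*(-1/27690) = 41911/37380 - 550*(-1/27690) = 41911/37380 + 55/2769 = 13123051/11500580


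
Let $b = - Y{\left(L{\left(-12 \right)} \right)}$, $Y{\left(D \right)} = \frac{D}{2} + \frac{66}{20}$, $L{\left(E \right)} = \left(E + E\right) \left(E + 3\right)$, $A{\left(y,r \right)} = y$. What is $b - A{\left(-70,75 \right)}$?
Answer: $- \frac{413}{10} \approx -41.3$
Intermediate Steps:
$L{\left(E \right)} = 2 E \left(3 + E\right)$
$Y{\left(D \right)} = \frac{33}{10} + \frac{D}{2}$ ($Y{\left(D \right)} = D \frac{1}{2} + 66 \cdot \frac{1}{20} = \frac{D}{2} + \frac{33}{10} = \frac{33}{10} + \frac{D}{2}$)
$b = - \frac{1113}{10}$ ($b = - (\frac{33}{10} + \frac{2 \left(-12\right) \left(3 - 12\right)}{2}) = - (\frac{33}{10} + \frac{2 \left(-12\right) \left(-9\right)}{2}) = - (\frac{33}{10} + \frac{1}{2} \cdot 216) = - (\frac{33}{10} + 108) = \left(-1\right) \frac{1113}{10} = - \frac{1113}{10} \approx -111.3$)
$b - A{\left(-70,75 \right)} = - \frac{1113}{10} - -70 = - \frac{1113}{10} + 70 = - \frac{413}{10}$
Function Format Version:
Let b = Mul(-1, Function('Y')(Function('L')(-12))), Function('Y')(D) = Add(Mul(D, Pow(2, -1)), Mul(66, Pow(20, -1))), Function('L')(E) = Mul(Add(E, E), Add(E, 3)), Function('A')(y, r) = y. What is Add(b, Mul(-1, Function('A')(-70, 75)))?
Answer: Rational(-413, 10) ≈ -41.300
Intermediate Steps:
Function('L')(E) = Mul(2, E, Add(3, E)) (Function('L')(E) = Mul(Mul(2, E), Add(3, E)) = Mul(2, E, Add(3, E)))
Function('Y')(D) = Add(Rational(33, 10), Mul(Rational(1, 2), D)) (Function('Y')(D) = Add(Mul(D, Rational(1, 2)), Mul(66, Rational(1, 20))) = Add(Mul(Rational(1, 2), D), Rational(33, 10)) = Add(Rational(33, 10), Mul(Rational(1, 2), D)))
b = Rational(-1113, 10) (b = Mul(-1, Add(Rational(33, 10), Mul(Rational(1, 2), Mul(2, -12, Add(3, -12))))) = Mul(-1, Add(Rational(33, 10), Mul(Rational(1, 2), Mul(2, -12, -9)))) = Mul(-1, Add(Rational(33, 10), Mul(Rational(1, 2), 216))) = Mul(-1, Add(Rational(33, 10), 108)) = Mul(-1, Rational(1113, 10)) = Rational(-1113, 10) ≈ -111.30)
Add(b, Mul(-1, Function('A')(-70, 75))) = Add(Rational(-1113, 10), Mul(-1, -70)) = Add(Rational(-1113, 10), 70) = Rational(-413, 10)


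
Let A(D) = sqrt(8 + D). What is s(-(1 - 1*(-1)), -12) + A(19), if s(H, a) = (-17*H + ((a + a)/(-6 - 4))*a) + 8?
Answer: 66/5 + 3*sqrt(3) ≈ 18.396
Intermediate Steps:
s(H, a) = 8 - 17*H - a**2/5 (s(H, a) = (-17*H + ((2*a)/(-10))*a) + 8 = (-17*H + ((2*a)*(-1/10))*a) + 8 = (-17*H + (-a/5)*a) + 8 = (-17*H - a**2/5) + 8 = 8 - 17*H - a**2/5)
s(-(1 - 1*(-1)), -12) + A(19) = (8 - (-17)*(1 - 1*(-1)) - 1/5*(-12)**2) + sqrt(8 + 19) = (8 - (-17)*(1 + 1) - 1/5*144) + sqrt(27) = (8 - (-17)*2 - 144/5) + 3*sqrt(3) = (8 - 17*(-2) - 144/5) + 3*sqrt(3) = (8 + 34 - 144/5) + 3*sqrt(3) = 66/5 + 3*sqrt(3)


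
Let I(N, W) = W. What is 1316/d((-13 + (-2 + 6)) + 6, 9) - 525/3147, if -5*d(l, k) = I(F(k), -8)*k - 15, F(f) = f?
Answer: 6887195/91263 ≈ 75.465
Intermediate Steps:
d(l, k) = 3 + 8*k/5 (d(l, k) = -(-8*k - 15)/5 = -(-15 - 8*k)/5 = 3 + 8*k/5)
1316/d((-13 + (-2 + 6)) + 6, 9) - 525/3147 = 1316/(3 + (8/5)*9) - 525/3147 = 1316/(3 + 72/5) - 525*1/3147 = 1316/(87/5) - 175/1049 = 1316*(5/87) - 175/1049 = 6580/87 - 175/1049 = 6887195/91263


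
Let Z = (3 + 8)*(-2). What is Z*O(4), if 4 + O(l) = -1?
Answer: 110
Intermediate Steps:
O(l) = -5 (O(l) = -4 - 1 = -5)
Z = -22 (Z = 11*(-2) = -22)
Z*O(4) = -22*(-5) = 110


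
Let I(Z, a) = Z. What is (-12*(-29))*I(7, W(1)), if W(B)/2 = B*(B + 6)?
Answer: 2436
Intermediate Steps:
W(B) = 2*B*(6 + B) (W(B) = 2*(B*(B + 6)) = 2*(B*(6 + B)) = 2*B*(6 + B))
(-12*(-29))*I(7, W(1)) = -12*(-29)*7 = 348*7 = 2436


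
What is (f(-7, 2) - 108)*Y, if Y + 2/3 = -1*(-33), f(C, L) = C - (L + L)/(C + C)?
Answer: -77891/21 ≈ -3709.1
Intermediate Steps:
f(C, L) = C - L/C (f(C, L) = C - 2*L/(2*C) = C - 2*L*1/(2*C) = C - L/C)
Y = 97/3 (Y = -⅔ - 1*(-33) = -⅔ + 33 = 97/3 ≈ 32.333)
(f(-7, 2) - 108)*Y = ((-7 - 1*2/(-7)) - 108)*(97/3) = ((-7 - 1*2*(-⅐)) - 108)*(97/3) = ((-7 + 2/7) - 108)*(97/3) = (-47/7 - 108)*(97/3) = -803/7*97/3 = -77891/21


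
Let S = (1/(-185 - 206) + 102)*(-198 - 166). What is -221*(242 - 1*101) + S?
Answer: -26700635/391 ≈ -68288.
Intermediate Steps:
S = -14516684/391 (S = (1/(-391) + 102)*(-364) = (-1/391 + 102)*(-364) = (39881/391)*(-364) = -14516684/391 ≈ -37127.)
-221*(242 - 1*101) + S = -221*(242 - 1*101) - 14516684/391 = -221*(242 - 101) - 14516684/391 = -221*141 - 14516684/391 = -31161 - 14516684/391 = -26700635/391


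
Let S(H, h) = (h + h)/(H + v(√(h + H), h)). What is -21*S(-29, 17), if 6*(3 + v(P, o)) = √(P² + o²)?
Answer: 822528/36587 + 4284*√277/36587 ≈ 24.430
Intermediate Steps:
v(P, o) = -3 + √(P² + o²)/6
S(H, h) = 2*h/(-3 + H + √(H + h + h²)/6) (S(H, h) = (h + h)/(H + (-3 + √((√(h + H))² + h²)/6)) = (2*h)/(H + (-3 + √((√(H + h))² + h²)/6)) = (2*h)/(H + (-3 + √((H + h) + h²)/6)) = (2*h)/(H + (-3 + √(H + h + h²)/6)) = (2*h)/(-3 + H + √(H + h + h²)/6) = 2*h/(-3 + H + √(H + h + h²)/6))
-21*S(-29, 17) = -252*17/(-18 + √(-29 + 17 + 17²) + 6*(-29)) = -252*17/(-18 + √(-29 + 17 + 289) - 174) = -252*17/(-18 + √277 - 174) = -252*17/(-192 + √277) = -4284/(-192 + √277)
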